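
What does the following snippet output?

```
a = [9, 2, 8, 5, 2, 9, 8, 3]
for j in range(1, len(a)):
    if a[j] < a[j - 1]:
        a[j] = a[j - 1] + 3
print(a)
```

j=1: 2<9, a[1] = 9+3 = 12 → [9, 12, 8, 5, 2, 9, 8, 3]
j=2: 8<12, a[2] = 12+3 = 15 → [9, 12, 15, 5, 2, 9, 8, 3]
j=3: 5<15, a[3] = 15+3 = 18 → [9, 12, 15, 18, 2, 9, 8, 3]
j=4: 2<18, a[4] = 18+3 = 21 → [9, 12, 15, 18, 21, 9, 8, 3]
j=5: 9<21, a[5] = 21+3 = 24 → [9, 12, 15, 18, 21, 24, 8, 3]
j=6: 8<24, a[6] = 24+3 = 27 → [9, 12, 15, 18, 21, 24, 27, 3]
j=7: 3<27, a[7] = 27+3 = 30 → [9, 12, 15, 18, 21, 24, 27, 30]

[9, 12, 15, 18, 21, 24, 27, 30]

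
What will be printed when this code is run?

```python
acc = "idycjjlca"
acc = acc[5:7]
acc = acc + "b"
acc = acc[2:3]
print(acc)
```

slice [5:7] → 'jl'
+ 'b' → 'jlb'
slice [2:3] → 'b'

b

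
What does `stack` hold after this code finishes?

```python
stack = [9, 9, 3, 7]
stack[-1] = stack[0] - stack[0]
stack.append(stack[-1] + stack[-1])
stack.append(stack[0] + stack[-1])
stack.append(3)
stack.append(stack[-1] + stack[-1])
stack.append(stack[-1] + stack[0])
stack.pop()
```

[9, 9, 3, 0, 0, 9, 3, 6]

stack[-1] = stack[0]-stack[0] = 9-9 = 0 → [9, 9, 3, 0]
append stack[-1]+stack[-1] = 0+0 = 0 → [9, 9, 3, 0, 0]
append stack[0]+stack[-1] = 9+0 = 9 → [9, 9, 3, 0, 0, 9]
append 3 → [9, 9, 3, 0, 0, 9, 3]
append stack[-1]+stack[-1] = 3+3 = 6 → [9, 9, 3, 0, 0, 9, 3, 6]
append stack[-1]+stack[0] = 6+9 = 15 → [9, 9, 3, 0, 0, 9, 3, 6, 15]
pop() removes 15 → [9, 9, 3, 0, 0, 9, 3, 6]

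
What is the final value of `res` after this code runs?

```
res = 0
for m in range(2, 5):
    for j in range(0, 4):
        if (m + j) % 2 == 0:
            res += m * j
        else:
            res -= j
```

m=2,j=0: even sum, res = 0+0 = 0
m=2,j=1: odd sum, res = 0-1 = -1
m=2,j=2: even sum, res = (-1)+4 = 3
m=2,j=3: odd sum, res = 3-3 = 0
m=3,j=0: odd sum, res = 0-0 = 0
m=3,j=1: even sum, res = 0+3 = 3
m=3,j=2: odd sum, res = 3-2 = 1
m=3,j=3: even sum, res = 1+9 = 10
m=4,j=0: even sum, res = 10+0 = 10
m=4,j=1: odd sum, res = 10-1 = 9
m=4,j=2: even sum, res = 9+8 = 17
m=4,j=3: odd sum, res = 17-3 = 14

14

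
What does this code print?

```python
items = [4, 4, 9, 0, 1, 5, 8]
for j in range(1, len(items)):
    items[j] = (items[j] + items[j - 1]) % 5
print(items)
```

j=1: items[1] = (4+4)%5 = 3 → [4, 3, 9, 0, 1, 5, 8]
j=2: items[2] = (9+3)%5 = 2 → [4, 3, 2, 0, 1, 5, 8]
j=3: items[3] = (0+2)%5 = 2 → [4, 3, 2, 2, 1, 5, 8]
j=4: items[4] = (1+2)%5 = 3 → [4, 3, 2, 2, 3, 5, 8]
j=5: items[5] = (5+3)%5 = 3 → [4, 3, 2, 2, 3, 3, 8]
j=6: items[6] = (8+3)%5 = 1 → [4, 3, 2, 2, 3, 3, 1]

[4, 3, 2, 2, 3, 3, 1]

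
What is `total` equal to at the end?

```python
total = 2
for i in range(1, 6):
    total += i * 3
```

i=1: total = 2+1*3 = 5
i=2: total = 5+2*3 = 11
i=3: total = 11+3*3 = 20
i=4: total = 20+4*3 = 32
i=5: total = 32+5*3 = 47

47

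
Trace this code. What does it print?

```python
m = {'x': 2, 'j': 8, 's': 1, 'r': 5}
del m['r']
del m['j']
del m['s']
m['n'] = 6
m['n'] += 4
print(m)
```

del 'r' → {'x': 2, 'j': 8, 's': 1}
del 'j' → {'x': 2, 's': 1}
del 's' → {'x': 2}
m['n'] = 6 → {'x': 2, 'n': 6}
m['n'] = 6+4 = 10 → {'x': 2, 'n': 10}

{'x': 2, 'n': 10}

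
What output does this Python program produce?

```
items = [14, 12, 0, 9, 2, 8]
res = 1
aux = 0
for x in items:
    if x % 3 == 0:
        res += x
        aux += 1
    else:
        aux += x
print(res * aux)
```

x=14: not %3==0; aux=14
x=12: %3==0, res = 1+12 = 13; aux=15
x=0: %3==0, res = 13+0 = 13; aux=16
x=9: %3==0, res = 13+9 = 22; aux=17
x=2: not %3==0; aux=19
x=8: not %3==0; aux=27
res*aux = 22*27 = 594

594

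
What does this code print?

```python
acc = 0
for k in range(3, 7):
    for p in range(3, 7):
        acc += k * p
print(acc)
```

k=3,p=3: acc = 0+9 = 9
k=3,p=4: acc = 9+12 = 21
k=3,p=5: acc = 21+15 = 36
k=3,p=6: acc = 36+18 = 54
k=4,p=3: acc = 54+12 = 66
k=4,p=4: acc = 66+16 = 82
k=4,p=5: acc = 82+20 = 102
k=4,p=6: acc = 102+24 = 126
k=5,p=3: acc = 126+15 = 141
k=5,p=4: acc = 141+20 = 161
k=5,p=5: acc = 161+25 = 186
k=5,p=6: acc = 186+30 = 216
k=6,p=3: acc = 216+18 = 234
k=6,p=4: acc = 234+24 = 258
k=6,p=5: acc = 258+30 = 288
k=6,p=6: acc = 288+36 = 324

324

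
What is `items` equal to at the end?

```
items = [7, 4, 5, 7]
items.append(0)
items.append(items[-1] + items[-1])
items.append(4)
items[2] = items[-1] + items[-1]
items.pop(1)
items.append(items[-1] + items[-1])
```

append 0 → [7, 4, 5, 7, 0]
append items[-1]+items[-1] = 0+0 = 0 → [7, 4, 5, 7, 0, 0]
append 4 → [7, 4, 5, 7, 0, 0, 4]
items[2] = items[-1]+items[-1] = 4+4 = 8 → [7, 4, 8, 7, 0, 0, 4]
pop(1) removes 4 → [7, 8, 7, 0, 0, 4]
append items[-1]+items[-1] = 4+4 = 8 → [7, 8, 7, 0, 0, 4, 8]

[7, 8, 7, 0, 0, 4, 8]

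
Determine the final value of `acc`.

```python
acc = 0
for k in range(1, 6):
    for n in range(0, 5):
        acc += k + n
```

125

k=1,n=0: acc = 0+1 = 1
k=1,n=1: acc = 1+2 = 3
k=1,n=2: acc = 3+3 = 6
k=1,n=3: acc = 6+4 = 10
k=1,n=4: acc = 10+5 = 15
k=2,n=0: acc = 15+2 = 17
k=2,n=1: acc = 17+3 = 20
k=2,n=2: acc = 20+4 = 24
k=2,n=3: acc = 24+5 = 29
k=2,n=4: acc = 29+6 = 35
k=3,n=0: acc = 35+3 = 38
k=3,n=1: acc = 38+4 = 42
k=3,n=2: acc = 42+5 = 47
k=3,n=3: acc = 47+6 = 53
k=3,n=4: acc = 53+7 = 60
k=4,n=0: acc = 60+4 = 64
k=4,n=1: acc = 64+5 = 69
k=4,n=2: acc = 69+6 = 75
k=4,n=3: acc = 75+7 = 82
k=4,n=4: acc = 82+8 = 90
k=5,n=0: acc = 90+5 = 95
k=5,n=1: acc = 95+6 = 101
k=5,n=2: acc = 101+7 = 108
k=5,n=3: acc = 108+8 = 116
k=5,n=4: acc = 116+9 = 125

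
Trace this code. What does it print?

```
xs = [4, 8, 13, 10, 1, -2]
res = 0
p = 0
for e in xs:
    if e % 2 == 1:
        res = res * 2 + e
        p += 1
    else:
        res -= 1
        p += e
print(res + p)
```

e=4: not odd, res = 0-1 = -1; p=4
e=8: not odd, res = (-1)-1 = -2; p=12
e=13: odd, res = (-2)*2+13 = 9; p=13
e=10: not odd, res = 9-1 = 8; p=23
e=1: odd, res = 8*2+1 = 17; p=24
e=-2: not odd, res = 17-1 = 16; p=22
res+p = 16+22 = 38

38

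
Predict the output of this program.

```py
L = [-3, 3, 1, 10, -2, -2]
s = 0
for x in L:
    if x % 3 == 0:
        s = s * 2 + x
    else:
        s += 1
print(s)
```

x=-3: %3==0, s = 0*2+(-3) = -3
x=3: %3==0, s = (-3)*2+3 = -3
x=1: not %3==0, s = (-3)+1 = -2
x=10: not %3==0, s = (-2)+1 = -1
x=-2: not %3==0, s = (-1)+1 = 0
x=-2: not %3==0, s = 0+1 = 1

1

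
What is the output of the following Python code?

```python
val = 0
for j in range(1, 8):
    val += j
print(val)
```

j=1: val = 0+1 = 1
j=2: val = 1+2 = 3
j=3: val = 3+3 = 6
j=4: val = 6+4 = 10
j=5: val = 10+5 = 15
j=6: val = 15+6 = 21
j=7: val = 21+7 = 28

28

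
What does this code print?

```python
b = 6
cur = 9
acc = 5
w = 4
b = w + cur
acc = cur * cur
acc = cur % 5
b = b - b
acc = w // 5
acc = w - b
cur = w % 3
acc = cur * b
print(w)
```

4

b = 4+9 = 13
acc = 9*9 = 81
acc = 9%5 = 4
b = 13-13 = 0
acc = 4//5 = 0
acc = 4-0 = 4
cur = 4%3 = 1
acc = 1*0 = 0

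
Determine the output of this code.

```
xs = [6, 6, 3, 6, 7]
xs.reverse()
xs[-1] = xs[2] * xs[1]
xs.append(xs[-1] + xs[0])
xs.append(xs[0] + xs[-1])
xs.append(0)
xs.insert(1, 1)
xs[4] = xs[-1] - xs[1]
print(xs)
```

reverse → [7, 6, 3, 6, 6]
xs[-1] = xs[2]*xs[1] = 3*6 = 18 → [7, 6, 3, 6, 18]
append xs[-1]+xs[0] = 18+7 = 25 → [7, 6, 3, 6, 18, 25]
append xs[0]+xs[-1] = 7+25 = 32 → [7, 6, 3, 6, 18, 25, 32]
append 0 → [7, 6, 3, 6, 18, 25, 32, 0]
insert 1 at 1 → [7, 1, 6, 3, 6, 18, 25, 32, 0]
xs[4] = xs[-1]-xs[1] = 0-1 = -1 → [7, 1, 6, 3, -1, 18, 25, 32, 0]

[7, 1, 6, 3, -1, 18, 25, 32, 0]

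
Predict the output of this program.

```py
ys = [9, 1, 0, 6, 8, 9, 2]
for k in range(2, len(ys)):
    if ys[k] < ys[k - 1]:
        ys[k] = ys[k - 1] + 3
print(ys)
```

[9, 1, 4, 6, 8, 9, 12]

k=2: 0<1, ys[2] = 1+3 = 4 → [9, 1, 4, 6, 8, 9, 2]
k=3: 6>=4, unchanged → [9, 1, 4, 6, 8, 9, 2]
k=4: 8>=6, unchanged → [9, 1, 4, 6, 8, 9, 2]
k=5: 9>=8, unchanged → [9, 1, 4, 6, 8, 9, 2]
k=6: 2<9, ys[6] = 9+3 = 12 → [9, 1, 4, 6, 8, 9, 12]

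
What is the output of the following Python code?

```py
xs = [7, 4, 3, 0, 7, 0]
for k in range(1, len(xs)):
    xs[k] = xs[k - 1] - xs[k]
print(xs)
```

[7, 3, 0, 0, -7, -7]

k=1: xs[1] = 7-4 = 3 → [7, 3, 3, 0, 7, 0]
k=2: xs[2] = 3-3 = 0 → [7, 3, 0, 0, 7, 0]
k=3: xs[3] = 0-0 = 0 → [7, 3, 0, 0, 7, 0]
k=4: xs[4] = 0-7 = -7 → [7, 3, 0, 0, -7, 0]
k=5: xs[5] = (-7)-0 = -7 → [7, 3, 0, 0, -7, -7]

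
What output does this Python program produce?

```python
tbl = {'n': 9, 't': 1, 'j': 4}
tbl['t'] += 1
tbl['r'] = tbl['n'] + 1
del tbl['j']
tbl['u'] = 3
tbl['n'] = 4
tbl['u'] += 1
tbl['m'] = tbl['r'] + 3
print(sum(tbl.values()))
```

tbl['t'] = 1+1 = 2 → {'n': 9, 't': 2, 'j': 4}
tbl['r'] = tbl['n']+1 = 10 → {'n': 9, 't': 2, 'j': 4, 'r': 10}
del 'j' → {'n': 9, 't': 2, 'r': 10}
tbl['u'] = 3 → {'n': 9, 't': 2, 'r': 10, 'u': 3}
tbl['n'] = 4 → {'n': 4, 't': 2, 'r': 10, 'u': 3}
tbl['u'] = 3+1 = 4 → {'n': 4, 't': 2, 'r': 10, 'u': 4}
tbl['m'] = tbl['r']+3 = 13 → {'n': 4, 't': 2, 'r': 10, 'u': 4, 'm': 13}
sum of values = 33

33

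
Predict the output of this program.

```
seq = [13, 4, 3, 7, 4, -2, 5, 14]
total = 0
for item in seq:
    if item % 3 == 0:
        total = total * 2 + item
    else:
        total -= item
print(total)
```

item=13: not %3==0, total = 0-13 = -13
item=4: not %3==0, total = (-13)-4 = -17
item=3: %3==0, total = (-17)*2+3 = -31
item=7: not %3==0, total = (-31)-7 = -38
item=4: not %3==0, total = (-38)-4 = -42
item=-2: not %3==0, total = (-42)-(-2) = -40
item=5: not %3==0, total = (-40)-5 = -45
item=14: not %3==0, total = (-45)-14 = -59

-59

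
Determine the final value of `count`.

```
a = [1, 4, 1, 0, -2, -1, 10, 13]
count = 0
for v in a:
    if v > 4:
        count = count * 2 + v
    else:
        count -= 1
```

9

v=1: not >4, count = 0-1 = -1
v=4: not >4, count = (-1)-1 = -2
v=1: not >4, count = (-2)-1 = -3
v=0: not >4, count = (-3)-1 = -4
v=-2: not >4, count = (-4)-1 = -5
v=-1: not >4, count = (-5)-1 = -6
v=10: >4, count = (-6)*2+10 = -2
v=13: >4, count = (-2)*2+13 = 9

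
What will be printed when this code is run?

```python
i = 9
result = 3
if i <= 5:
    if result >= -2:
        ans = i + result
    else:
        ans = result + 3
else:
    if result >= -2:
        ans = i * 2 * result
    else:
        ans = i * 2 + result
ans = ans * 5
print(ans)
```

270

i=9, result=3
i <= 5 is False; result >= -2 is True
→ ans = i * 2 * result = 54
ans = 54*5 = 270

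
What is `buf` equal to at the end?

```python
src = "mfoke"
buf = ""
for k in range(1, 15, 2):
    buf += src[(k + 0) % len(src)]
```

'fkmoefk'

k=1: add src[1]='f' → 'f'
k=3: add src[3]='k' → 'fk'
k=5: add src[0]='m' → 'fkm'
k=7: add src[2]='o' → 'fkmo'
k=9: add src[4]='e' → 'fkmoe'
k=11: add src[1]='f' → 'fkmoef'
k=13: add src[3]='k' → 'fkmoefk'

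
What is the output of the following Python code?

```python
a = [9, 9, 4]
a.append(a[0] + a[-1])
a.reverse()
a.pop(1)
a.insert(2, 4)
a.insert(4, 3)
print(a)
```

[13, 9, 4, 9, 3]

append a[0]+a[-1] = 9+4 = 13 → [9, 9, 4, 13]
reverse → [13, 4, 9, 9]
pop(1) removes 4 → [13, 9, 9]
insert 4 at 2 → [13, 9, 4, 9]
insert 3 at 4 → [13, 9, 4, 9, 3]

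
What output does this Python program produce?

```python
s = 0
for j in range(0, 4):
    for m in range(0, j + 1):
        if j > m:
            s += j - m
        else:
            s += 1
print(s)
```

j=0,m=0: not 0>0, s = 0+1 = 1
j=1,m=0: 1>0, s = 1+1 = 2
j=1,m=1: not 1>1, s = 2+1 = 3
j=2,m=0: 2>0, s = 3+2 = 5
j=2,m=1: 2>1, s = 5+1 = 6
j=2,m=2: not 2>2, s = 6+1 = 7
j=3,m=0: 3>0, s = 7+3 = 10
j=3,m=1: 3>1, s = 10+2 = 12
j=3,m=2: 3>2, s = 12+1 = 13
j=3,m=3: not 3>3, s = 13+1 = 14

14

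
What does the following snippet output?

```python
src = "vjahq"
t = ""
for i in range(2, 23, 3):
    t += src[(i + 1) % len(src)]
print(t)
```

i=2: add src[3]='h' → 'h'
i=5: add src[1]='j' → 'hj'
i=8: add src[4]='q' → 'hjq'
i=11: add src[2]='a' → 'hjqa'
i=14: add src[0]='v' → 'hjqav'
i=17: add src[3]='h' → 'hjqavh'
i=20: add src[1]='j' → 'hjqavhj'

hjqavhj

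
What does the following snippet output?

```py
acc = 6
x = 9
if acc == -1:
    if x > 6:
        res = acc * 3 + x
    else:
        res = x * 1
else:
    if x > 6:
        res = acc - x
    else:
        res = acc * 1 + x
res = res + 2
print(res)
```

-1

acc=6, x=9
acc == -1 is False; x > 6 is True
→ res = acc - x = -3
res = (-3)+2 = -1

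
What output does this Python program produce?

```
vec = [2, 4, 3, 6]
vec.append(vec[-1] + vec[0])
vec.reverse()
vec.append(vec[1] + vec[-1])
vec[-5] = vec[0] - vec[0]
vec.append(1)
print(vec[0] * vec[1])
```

append vec[-1]+vec[0] = 6+2 = 8 → [2, 4, 3, 6, 8]
reverse → [8, 6, 3, 4, 2]
append vec[1]+vec[-1] = 6+2 = 8 → [8, 6, 3, 4, 2, 8]
vec[-5] = vec[0]-vec[0] = 8-8 = 0 → [8, 0, 3, 4, 2, 8]
append 1 → [8, 0, 3, 4, 2, 8, 1]
vec[0]*vec[1] = 8*0 = 0

0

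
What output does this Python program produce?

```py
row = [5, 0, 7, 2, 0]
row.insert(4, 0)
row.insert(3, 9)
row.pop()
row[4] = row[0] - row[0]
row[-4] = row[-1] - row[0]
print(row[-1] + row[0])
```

5

insert 0 at 4 → [5, 0, 7, 2, 0, 0]
insert 9 at 3 → [5, 0, 7, 9, 2, 0, 0]
pop() removes 0 → [5, 0, 7, 9, 2, 0]
row[4] = row[0]-row[0] = 5-5 = 0 → [5, 0, 7, 9, 0, 0]
row[-4] = row[-1]-row[0] = 0-5 = -5 → [5, 0, -5, 9, 0, 0]
row[-1]+row[0] = 0+5 = 5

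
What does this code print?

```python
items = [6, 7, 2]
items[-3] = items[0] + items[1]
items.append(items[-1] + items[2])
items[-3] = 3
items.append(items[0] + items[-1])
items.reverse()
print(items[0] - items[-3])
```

15

items[-3] = items[0]+items[1] = 6+7 = 13 → [13, 7, 2]
append items[-1]+items[2] = 2+2 = 4 → [13, 7, 2, 4]
items[-3] = 3 → [13, 3, 2, 4]
append items[0]+items[-1] = 13+4 = 17 → [13, 3, 2, 4, 17]
reverse → [17, 4, 2, 3, 13]
items[0]-items[-3] = 17-2 = 15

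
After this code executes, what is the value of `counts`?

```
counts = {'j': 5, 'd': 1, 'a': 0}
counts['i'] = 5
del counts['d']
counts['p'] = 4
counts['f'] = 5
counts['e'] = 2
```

{'j': 5, 'a': 0, 'i': 5, 'p': 4, 'f': 5, 'e': 2}

counts['i'] = 5 → {'j': 5, 'd': 1, 'a': 0, 'i': 5}
del 'd' → {'j': 5, 'a': 0, 'i': 5}
counts['p'] = 4 → {'j': 5, 'a': 0, 'i': 5, 'p': 4}
counts['f'] = 5 → {'j': 5, 'a': 0, 'i': 5, 'p': 4, 'f': 5}
counts['e'] = 2 → {'j': 5, 'a': 0, 'i': 5, 'p': 4, 'f': 5, 'e': 2}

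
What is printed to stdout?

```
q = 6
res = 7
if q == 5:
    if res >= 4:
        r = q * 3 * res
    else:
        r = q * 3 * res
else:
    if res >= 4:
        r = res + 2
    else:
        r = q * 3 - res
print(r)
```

9

q=6, res=7
q == 5 is False; res >= 4 is True
→ r = res + 2 = 9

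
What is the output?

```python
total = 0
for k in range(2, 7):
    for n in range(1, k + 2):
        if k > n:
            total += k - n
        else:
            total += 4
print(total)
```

75

k=2,n=1: 2>1, total = 0+1 = 1
k=2,n=2: not 2>2, total = 1+4 = 5
k=2,n=3: not 2>3, total = 5+4 = 9
k=3,n=1: 3>1, total = 9+2 = 11
k=3,n=2: 3>2, total = 11+1 = 12
k=3,n=3: not 3>3, total = 12+4 = 16
k=3,n=4: not 3>4, total = 16+4 = 20
k=4,n=1: 4>1, total = 20+3 = 23
k=4,n=2: 4>2, total = 23+2 = 25
k=4,n=3: 4>3, total = 25+1 = 26
k=4,n=4: not 4>4, total = 26+4 = 30
k=4,n=5: not 4>5, total = 30+4 = 34
k=5,n=1: 5>1, total = 34+4 = 38
k=5,n=2: 5>2, total = 38+3 = 41
k=5,n=3: 5>3, total = 41+2 = 43
k=5,n=4: 5>4, total = 43+1 = 44
k=5,n=5: not 5>5, total = 44+4 = 48
k=5,n=6: not 5>6, total = 48+4 = 52
k=6,n=1: 6>1, total = 52+5 = 57
k=6,n=2: 6>2, total = 57+4 = 61
k=6,n=3: 6>3, total = 61+3 = 64
k=6,n=4: 6>4, total = 64+2 = 66
k=6,n=5: 6>5, total = 66+1 = 67
k=6,n=6: not 6>6, total = 67+4 = 71
k=6,n=7: not 6>7, total = 71+4 = 75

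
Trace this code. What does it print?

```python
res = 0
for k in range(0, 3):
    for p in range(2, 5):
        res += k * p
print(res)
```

27

k=0,p=2: res = 0+0 = 0
k=0,p=3: res = 0+0 = 0
k=0,p=4: res = 0+0 = 0
k=1,p=2: res = 0+2 = 2
k=1,p=3: res = 2+3 = 5
k=1,p=4: res = 5+4 = 9
k=2,p=2: res = 9+4 = 13
k=2,p=3: res = 13+6 = 19
k=2,p=4: res = 19+8 = 27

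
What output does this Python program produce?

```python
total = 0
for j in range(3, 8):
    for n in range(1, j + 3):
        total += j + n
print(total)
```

j=3,n=1: total = 0+4 = 4
j=3,n=2: total = 4+5 = 9
j=3,n=3: total = 9+6 = 15
j=3,n=4: total = 15+7 = 22
j=3,n=5: total = 22+8 = 30
j=4,n=1: total = 30+5 = 35
j=4,n=2: total = 35+6 = 41
j=4,n=3: total = 41+7 = 48
j=4,n=4: total = 48+8 = 56
j=4,n=5: total = 56+9 = 65
j=4,n=6: total = 65+10 = 75
j=5,n=1: total = 75+6 = 81
j=5,n=2: total = 81+7 = 88
j=5,n=3: total = 88+8 = 96
j=5,n=4: total = 96+9 = 105
j=5,n=5: total = 105+10 = 115
j=5,n=6: total = 115+11 = 126
j=5,n=7: total = 126+12 = 138
j=6,n=1: total = 138+7 = 145
j=6,n=2: total = 145+8 = 153
j=6,n=3: total = 153+9 = 162
j=6,n=4: total = 162+10 = 172
j=6,n=5: total = 172+11 = 183
j=6,n=6: total = 183+12 = 195
j=6,n=7: total = 195+13 = 208
j=6,n=8: total = 208+14 = 222
j=7,n=1: total = 222+8 = 230
j=7,n=2: total = 230+9 = 239
j=7,n=3: total = 239+10 = 249
j=7,n=4: total = 249+11 = 260
j=7,n=5: total = 260+12 = 272
j=7,n=6: total = 272+13 = 285
j=7,n=7: total = 285+14 = 299
j=7,n=8: total = 299+15 = 314
j=7,n=9: total = 314+16 = 330

330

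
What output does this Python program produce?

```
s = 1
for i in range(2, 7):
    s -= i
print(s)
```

-19

i=2: s = 1-2 = -1
i=3: s = (-1)-3 = -4
i=4: s = (-4)-4 = -8
i=5: s = (-8)-5 = -13
i=6: s = (-13)-6 = -19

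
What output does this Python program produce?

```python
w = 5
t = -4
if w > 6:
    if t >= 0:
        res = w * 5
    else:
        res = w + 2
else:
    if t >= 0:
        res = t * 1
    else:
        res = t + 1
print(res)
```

w=5, t=-4
w > 6 is False; t >= 0 is False
→ res = t + 1 = -3

-3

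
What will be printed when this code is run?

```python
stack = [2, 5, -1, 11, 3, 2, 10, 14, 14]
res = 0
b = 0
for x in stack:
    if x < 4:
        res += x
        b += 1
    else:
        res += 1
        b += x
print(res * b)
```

x=2: <4, res = 0+2 = 2; b=1
x=5: not <4, res = 2+1 = 3; b=6
x=-1: <4, res = 3+(-1) = 2; b=7
x=11: not <4, res = 2+1 = 3; b=18
x=3: <4, res = 3+3 = 6; b=19
x=2: <4, res = 6+2 = 8; b=20
x=10: not <4, res = 8+1 = 9; b=30
x=14: not <4, res = 9+1 = 10; b=44
x=14: not <4, res = 10+1 = 11; b=58
res*b = 11*58 = 638

638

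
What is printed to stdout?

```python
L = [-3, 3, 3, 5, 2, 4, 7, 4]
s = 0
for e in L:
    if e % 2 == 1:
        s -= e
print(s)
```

-15

e=-3: odd, s = 0-(-3) = 3
e=3: odd, s = 3-3 = 0
e=3: odd, s = 0-3 = -3
e=5: odd, s = (-3)-5 = -8
e=2: not odd
e=4: not odd
e=7: odd, s = (-8)-7 = -15
e=4: not odd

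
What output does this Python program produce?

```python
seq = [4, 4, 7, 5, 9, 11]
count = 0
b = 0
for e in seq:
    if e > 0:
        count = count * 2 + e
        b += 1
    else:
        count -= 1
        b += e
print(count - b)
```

291

e=4: >0, count = 0*2+4 = 4; b=1
e=4: >0, count = 4*2+4 = 12; b=2
e=7: >0, count = 12*2+7 = 31; b=3
e=5: >0, count = 31*2+5 = 67; b=4
e=9: >0, count = 67*2+9 = 143; b=5
e=11: >0, count = 143*2+11 = 297; b=6
count-b = 297-6 = 291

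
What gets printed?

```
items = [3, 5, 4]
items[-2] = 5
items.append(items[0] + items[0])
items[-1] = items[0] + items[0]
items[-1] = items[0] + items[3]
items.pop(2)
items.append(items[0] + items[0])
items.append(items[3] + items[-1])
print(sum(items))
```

items[-2] = 5 → [3, 5, 4]
append items[0]+items[0] = 3+3 = 6 → [3, 5, 4, 6]
items[-1] = items[0]+items[0] = 3+3 = 6 → [3, 5, 4, 6]
items[-1] = items[0]+items[3] = 3+6 = 9 → [3, 5, 4, 9]
pop(2) removes 4 → [3, 5, 9]
append items[0]+items[0] = 3+3 = 6 → [3, 5, 9, 6]
append items[3]+items[-1] = 6+6 = 12 → [3, 5, 9, 6, 12]
sum = 35

35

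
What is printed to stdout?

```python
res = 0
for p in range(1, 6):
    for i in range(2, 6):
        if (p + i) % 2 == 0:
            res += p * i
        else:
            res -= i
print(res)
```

74

p=1,i=2: odd sum, res = 0-2 = -2
p=1,i=3: even sum, res = (-2)+3 = 1
p=1,i=4: odd sum, res = 1-4 = -3
p=1,i=5: even sum, res = (-3)+5 = 2
p=2,i=2: even sum, res = 2+4 = 6
p=2,i=3: odd sum, res = 6-3 = 3
p=2,i=4: even sum, res = 3+8 = 11
p=2,i=5: odd sum, res = 11-5 = 6
p=3,i=2: odd sum, res = 6-2 = 4
p=3,i=3: even sum, res = 4+9 = 13
p=3,i=4: odd sum, res = 13-4 = 9
p=3,i=5: even sum, res = 9+15 = 24
p=4,i=2: even sum, res = 24+8 = 32
p=4,i=3: odd sum, res = 32-3 = 29
p=4,i=4: even sum, res = 29+16 = 45
p=4,i=5: odd sum, res = 45-5 = 40
p=5,i=2: odd sum, res = 40-2 = 38
p=5,i=3: even sum, res = 38+15 = 53
p=5,i=4: odd sum, res = 53-4 = 49
p=5,i=5: even sum, res = 49+25 = 74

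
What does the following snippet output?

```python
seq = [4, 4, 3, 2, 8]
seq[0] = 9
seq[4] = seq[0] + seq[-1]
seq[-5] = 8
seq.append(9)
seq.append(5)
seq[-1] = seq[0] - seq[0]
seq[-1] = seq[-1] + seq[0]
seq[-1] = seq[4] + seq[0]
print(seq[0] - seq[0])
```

0

seq[0] = 9 → [9, 4, 3, 2, 8]
seq[4] = seq[0]+seq[-1] = 9+8 = 17 → [9, 4, 3, 2, 17]
seq[-5] = 8 → [8, 4, 3, 2, 17]
append 9 → [8, 4, 3, 2, 17, 9]
append 5 → [8, 4, 3, 2, 17, 9, 5]
seq[-1] = seq[0]-seq[0] = 8-8 = 0 → [8, 4, 3, 2, 17, 9, 0]
seq[-1] = seq[-1]+seq[0] = 0+8 = 8 → [8, 4, 3, 2, 17, 9, 8]
seq[-1] = seq[4]+seq[0] = 17+8 = 25 → [8, 4, 3, 2, 17, 9, 25]
seq[0]-seq[0] = 8-8 = 0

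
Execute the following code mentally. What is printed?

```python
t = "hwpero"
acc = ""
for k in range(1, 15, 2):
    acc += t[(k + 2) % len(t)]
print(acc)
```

k=1: add t[3]='e' → 'e'
k=3: add t[5]='o' → 'eo'
k=5: add t[1]='w' → 'eow'
k=7: add t[3]='e' → 'eowe'
k=9: add t[5]='o' → 'eoweo'
k=11: add t[1]='w' → 'eoweow'
k=13: add t[3]='e' → 'eoweowe'

eoweowe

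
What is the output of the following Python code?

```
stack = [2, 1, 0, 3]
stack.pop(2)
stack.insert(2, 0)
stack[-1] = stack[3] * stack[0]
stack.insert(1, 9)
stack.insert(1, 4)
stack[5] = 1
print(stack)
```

[2, 4, 9, 1, 0, 1]

pop(2) removes 0 → [2, 1, 3]
insert 0 at 2 → [2, 1, 0, 3]
stack[-1] = stack[3]*stack[0] = 3*2 = 6 → [2, 1, 0, 6]
insert 9 at 1 → [2, 9, 1, 0, 6]
insert 4 at 1 → [2, 4, 9, 1, 0, 6]
stack[5] = 1 → [2, 4, 9, 1, 0, 1]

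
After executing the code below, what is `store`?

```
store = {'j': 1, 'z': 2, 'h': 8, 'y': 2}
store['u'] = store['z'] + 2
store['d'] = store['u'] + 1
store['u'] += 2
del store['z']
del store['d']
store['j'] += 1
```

{'j': 2, 'h': 8, 'y': 2, 'u': 6}

store['u'] = store['z']+2 = 4 → {'j': 1, 'z': 2, 'h': 8, 'y': 2, 'u': 4}
store['d'] = store['u']+1 = 5 → {'j': 1, 'z': 2, 'h': 8, 'y': 2, 'u': 4, 'd': 5}
store['u'] = 4+2 = 6 → {'j': 1, 'z': 2, 'h': 8, 'y': 2, 'u': 6, 'd': 5}
del 'z' → {'j': 1, 'h': 8, 'y': 2, 'u': 6, 'd': 5}
del 'd' → {'j': 1, 'h': 8, 'y': 2, 'u': 6}
store['j'] = 1+1 = 2 → {'j': 2, 'h': 8, 'y': 2, 'u': 6}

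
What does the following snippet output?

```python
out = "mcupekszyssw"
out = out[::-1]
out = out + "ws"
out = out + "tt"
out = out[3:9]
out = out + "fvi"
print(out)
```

yzskepfvi

reverse → 'wssyzskepucm'
+ 'ws' → 'wssyzskepucmws'
+ 'tt' → 'wssyzskepucmwstt'
slice [3:9] → 'yzskep'
+ 'fvi' → 'yzskepfvi'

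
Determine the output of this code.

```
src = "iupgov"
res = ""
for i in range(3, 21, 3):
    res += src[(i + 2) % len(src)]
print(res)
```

i=3: add src[5]='v' → 'v'
i=6: add src[2]='p' → 'vp'
i=9: add src[5]='v' → 'vpv'
i=12: add src[2]='p' → 'vpvp'
i=15: add src[5]='v' → 'vpvpv'
i=18: add src[2]='p' → 'vpvpvp'

vpvpvp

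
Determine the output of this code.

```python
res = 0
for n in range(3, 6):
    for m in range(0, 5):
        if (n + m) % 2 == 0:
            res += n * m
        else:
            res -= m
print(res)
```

n=3,m=0: odd sum, res = 0-0 = 0
n=3,m=1: even sum, res = 0+3 = 3
n=3,m=2: odd sum, res = 3-2 = 1
n=3,m=3: even sum, res = 1+9 = 10
n=3,m=4: odd sum, res = 10-4 = 6
n=4,m=0: even sum, res = 6+0 = 6
n=4,m=1: odd sum, res = 6-1 = 5
n=4,m=2: even sum, res = 5+8 = 13
n=4,m=3: odd sum, res = 13-3 = 10
n=4,m=4: even sum, res = 10+16 = 26
n=5,m=0: odd sum, res = 26-0 = 26
n=5,m=1: even sum, res = 26+5 = 31
n=5,m=2: odd sum, res = 31-2 = 29
n=5,m=3: even sum, res = 29+15 = 44
n=5,m=4: odd sum, res = 44-4 = 40

40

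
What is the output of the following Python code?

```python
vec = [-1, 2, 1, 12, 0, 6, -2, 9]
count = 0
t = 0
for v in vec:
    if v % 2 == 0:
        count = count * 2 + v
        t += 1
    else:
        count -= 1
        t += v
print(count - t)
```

75

v=-1: not even, count = 0-1 = -1; t=-1
v=2: even, count = (-1)*2+2 = 0; t=0
v=1: not even, count = 0-1 = -1; t=1
v=12: even, count = (-1)*2+12 = 10; t=2
v=0: even, count = 10*2+0 = 20; t=3
v=6: even, count = 20*2+6 = 46; t=4
v=-2: even, count = 46*2+(-2) = 90; t=5
v=9: not even, count = 90-1 = 89; t=14
count-t = 89-14 = 75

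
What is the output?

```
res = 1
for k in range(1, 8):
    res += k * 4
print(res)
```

k=1: res = 1+1*4 = 5
k=2: res = 5+2*4 = 13
k=3: res = 13+3*4 = 25
k=4: res = 25+4*4 = 41
k=5: res = 41+5*4 = 61
k=6: res = 61+6*4 = 85
k=7: res = 85+7*4 = 113

113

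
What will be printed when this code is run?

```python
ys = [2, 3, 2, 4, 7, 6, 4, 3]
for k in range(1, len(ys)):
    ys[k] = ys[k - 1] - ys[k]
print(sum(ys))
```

k=1: ys[1] = 2-3 = -1 → [2, -1, 2, 4, 7, 6, 4, 3]
k=2: ys[2] = (-1)-2 = -3 → [2, -1, -3, 4, 7, 6, 4, 3]
k=3: ys[3] = (-3)-4 = -7 → [2, -1, -3, -7, 7, 6, 4, 3]
k=4: ys[4] = (-7)-7 = -14 → [2, -1, -3, -7, -14, 6, 4, 3]
k=5: ys[5] = (-14)-6 = -20 → [2, -1, -3, -7, -14, -20, 4, 3]
k=6: ys[6] = (-20)-4 = -24 → [2, -1, -3, -7, -14, -20, -24, 3]
k=7: ys[7] = (-24)-3 = -27 → [2, -1, -3, -7, -14, -20, -24, -27]
sum = -94

-94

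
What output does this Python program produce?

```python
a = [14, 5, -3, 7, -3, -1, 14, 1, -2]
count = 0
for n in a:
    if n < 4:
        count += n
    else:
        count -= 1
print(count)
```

-12

n=14: not <4, count = 0-1 = -1
n=5: not <4, count = (-1)-1 = -2
n=-3: <4, count = (-2)+(-3) = -5
n=7: not <4, count = (-5)-1 = -6
n=-3: <4, count = (-6)+(-3) = -9
n=-1: <4, count = (-9)+(-1) = -10
n=14: not <4, count = (-10)-1 = -11
n=1: <4, count = (-11)+1 = -10
n=-2: <4, count = (-10)+(-2) = -12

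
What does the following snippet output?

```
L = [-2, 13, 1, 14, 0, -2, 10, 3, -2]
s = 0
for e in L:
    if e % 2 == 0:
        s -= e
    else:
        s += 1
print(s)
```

-15

e=-2: even, s = 0-(-2) = 2
e=13: not even, s = 2+1 = 3
e=1: not even, s = 3+1 = 4
e=14: even, s = 4-14 = -10
e=0: even, s = (-10)-0 = -10
e=-2: even, s = (-10)-(-2) = -8
e=10: even, s = (-8)-10 = -18
e=3: not even, s = (-18)+1 = -17
e=-2: even, s = (-17)-(-2) = -15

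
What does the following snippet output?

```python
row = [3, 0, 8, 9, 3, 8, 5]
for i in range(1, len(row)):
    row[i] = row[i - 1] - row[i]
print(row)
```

[3, 3, -5, -14, -17, -25, -30]

i=1: row[1] = 3-0 = 3 → [3, 3, 8, 9, 3, 8, 5]
i=2: row[2] = 3-8 = -5 → [3, 3, -5, 9, 3, 8, 5]
i=3: row[3] = (-5)-9 = -14 → [3, 3, -5, -14, 3, 8, 5]
i=4: row[4] = (-14)-3 = -17 → [3, 3, -5, -14, -17, 8, 5]
i=5: row[5] = (-17)-8 = -25 → [3, 3, -5, -14, -17, -25, 5]
i=6: row[6] = (-25)-5 = -30 → [3, 3, -5, -14, -17, -25, -30]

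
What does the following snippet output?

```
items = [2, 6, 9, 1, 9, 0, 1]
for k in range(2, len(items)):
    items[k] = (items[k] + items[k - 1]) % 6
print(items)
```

[2, 6, 3, 4, 1, 1, 2]

k=2: items[2] = (9+6)%6 = 3 → [2, 6, 3, 1, 9, 0, 1]
k=3: items[3] = (1+3)%6 = 4 → [2, 6, 3, 4, 9, 0, 1]
k=4: items[4] = (9+4)%6 = 1 → [2, 6, 3, 4, 1, 0, 1]
k=5: items[5] = (0+1)%6 = 1 → [2, 6, 3, 4, 1, 1, 1]
k=6: items[6] = (1+1)%6 = 2 → [2, 6, 3, 4, 1, 1, 2]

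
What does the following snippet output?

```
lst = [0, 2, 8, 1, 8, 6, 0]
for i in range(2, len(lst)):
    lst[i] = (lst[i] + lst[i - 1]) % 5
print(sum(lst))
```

7

i=2: lst[2] = (8+2)%5 = 0 → [0, 2, 0, 1, 8, 6, 0]
i=3: lst[3] = (1+0)%5 = 1 → [0, 2, 0, 1, 8, 6, 0]
i=4: lst[4] = (8+1)%5 = 4 → [0, 2, 0, 1, 4, 6, 0]
i=5: lst[5] = (6+4)%5 = 0 → [0, 2, 0, 1, 4, 0, 0]
i=6: lst[6] = (0+0)%5 = 0 → [0, 2, 0, 1, 4, 0, 0]
sum = 7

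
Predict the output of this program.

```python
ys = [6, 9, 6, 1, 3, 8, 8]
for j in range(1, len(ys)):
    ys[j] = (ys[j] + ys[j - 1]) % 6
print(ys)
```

[6, 3, 3, 4, 1, 3, 5]

j=1: ys[1] = (9+6)%6 = 3 → [6, 3, 6, 1, 3, 8, 8]
j=2: ys[2] = (6+3)%6 = 3 → [6, 3, 3, 1, 3, 8, 8]
j=3: ys[3] = (1+3)%6 = 4 → [6, 3, 3, 4, 3, 8, 8]
j=4: ys[4] = (3+4)%6 = 1 → [6, 3, 3, 4, 1, 8, 8]
j=5: ys[5] = (8+1)%6 = 3 → [6, 3, 3, 4, 1, 3, 8]
j=6: ys[6] = (8+3)%6 = 5 → [6, 3, 3, 4, 1, 3, 5]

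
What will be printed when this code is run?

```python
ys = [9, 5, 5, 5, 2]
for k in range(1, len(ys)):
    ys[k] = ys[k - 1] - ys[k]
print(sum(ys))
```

k=1: ys[1] = 9-5 = 4 → [9, 4, 5, 5, 2]
k=2: ys[2] = 4-5 = -1 → [9, 4, -1, 5, 2]
k=3: ys[3] = (-1)-5 = -6 → [9, 4, -1, -6, 2]
k=4: ys[4] = (-6)-2 = -8 → [9, 4, -1, -6, -8]
sum = -2

-2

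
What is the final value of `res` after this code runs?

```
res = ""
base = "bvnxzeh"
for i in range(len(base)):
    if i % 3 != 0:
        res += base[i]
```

i=0: skip
i=1: add 'v' → 'v'
i=2: add 'n' → 'vn'
i=3: skip
i=4: add 'z' → 'vnz'
i=5: add 'e' → 'vnze'
i=6: skip

'vnze'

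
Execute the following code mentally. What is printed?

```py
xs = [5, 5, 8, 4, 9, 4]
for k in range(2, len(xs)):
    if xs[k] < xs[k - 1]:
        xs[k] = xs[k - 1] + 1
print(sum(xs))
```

46

k=2: 8>=5, unchanged → [5, 5, 8, 4, 9, 4]
k=3: 4<8, xs[3] = 8+1 = 9 → [5, 5, 8, 9, 9, 4]
k=4: 9>=9, unchanged → [5, 5, 8, 9, 9, 4]
k=5: 4<9, xs[5] = 9+1 = 10 → [5, 5, 8, 9, 9, 10]
sum = 46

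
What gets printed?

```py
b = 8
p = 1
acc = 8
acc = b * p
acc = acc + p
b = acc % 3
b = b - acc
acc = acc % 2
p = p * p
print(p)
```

1

acc = 8*1 = 8
acc = 8+1 = 9
b = 9%3 = 0
b = 0-9 = -9
acc = 9%2 = 1
p = 1*1 = 1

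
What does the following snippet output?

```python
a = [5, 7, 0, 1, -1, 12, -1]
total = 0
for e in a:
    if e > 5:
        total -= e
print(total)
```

e=5: not >5
e=7: >5, total = 0-7 = -7
e=0: not >5
e=1: not >5
e=-1: not >5
e=12: >5, total = (-7)-12 = -19
e=-1: not >5

-19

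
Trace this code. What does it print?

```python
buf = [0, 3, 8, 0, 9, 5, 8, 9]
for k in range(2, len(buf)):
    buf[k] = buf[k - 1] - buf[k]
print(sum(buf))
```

-103

k=2: buf[2] = 3-8 = -5 → [0, 3, -5, 0, 9, 5, 8, 9]
k=3: buf[3] = (-5)-0 = -5 → [0, 3, -5, -5, 9, 5, 8, 9]
k=4: buf[4] = (-5)-9 = -14 → [0, 3, -5, -5, -14, 5, 8, 9]
k=5: buf[5] = (-14)-5 = -19 → [0, 3, -5, -5, -14, -19, 8, 9]
k=6: buf[6] = (-19)-8 = -27 → [0, 3, -5, -5, -14, -19, -27, 9]
k=7: buf[7] = (-27)-9 = -36 → [0, 3, -5, -5, -14, -19, -27, -36]
sum = -103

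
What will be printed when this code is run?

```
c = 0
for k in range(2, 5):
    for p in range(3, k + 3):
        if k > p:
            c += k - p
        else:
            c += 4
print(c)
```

k=2,p=3: not 2>3, c = 0+4 = 4
k=2,p=4: not 2>4, c = 4+4 = 8
k=3,p=3: not 3>3, c = 8+4 = 12
k=3,p=4: not 3>4, c = 12+4 = 16
k=3,p=5: not 3>5, c = 16+4 = 20
k=4,p=3: 4>3, c = 20+1 = 21
k=4,p=4: not 4>4, c = 21+4 = 25
k=4,p=5: not 4>5, c = 25+4 = 29
k=4,p=6: not 4>6, c = 29+4 = 33

33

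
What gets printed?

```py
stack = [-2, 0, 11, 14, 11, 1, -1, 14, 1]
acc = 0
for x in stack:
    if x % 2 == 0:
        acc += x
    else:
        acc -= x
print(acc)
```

3

x=-2: even, acc = 0+(-2) = -2
x=0: even, acc = (-2)+0 = -2
x=11: not even, acc = (-2)-11 = -13
x=14: even, acc = (-13)+14 = 1
x=11: not even, acc = 1-11 = -10
x=1: not even, acc = (-10)-1 = -11
x=-1: not even, acc = (-11)-(-1) = -10
x=14: even, acc = (-10)+14 = 4
x=1: not even, acc = 4-1 = 3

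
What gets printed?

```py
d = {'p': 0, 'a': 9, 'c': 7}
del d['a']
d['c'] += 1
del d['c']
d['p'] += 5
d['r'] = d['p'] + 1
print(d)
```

del 'a' → {'p': 0, 'c': 7}
d['c'] = 7+1 = 8 → {'p': 0, 'c': 8}
del 'c' → {'p': 0}
d['p'] = 0+5 = 5 → {'p': 5}
d['r'] = d['p']+1 = 6 → {'p': 5, 'r': 6}

{'p': 5, 'r': 6}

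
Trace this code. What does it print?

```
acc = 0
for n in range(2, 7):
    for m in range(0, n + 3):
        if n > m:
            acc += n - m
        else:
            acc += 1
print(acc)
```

70

n=2,m=0: 2>0, acc = 0+2 = 2
n=2,m=1: 2>1, acc = 2+1 = 3
n=2,m=2: not 2>2, acc = 3+1 = 4
n=2,m=3: not 2>3, acc = 4+1 = 5
n=2,m=4: not 2>4, acc = 5+1 = 6
n=3,m=0: 3>0, acc = 6+3 = 9
n=3,m=1: 3>1, acc = 9+2 = 11
n=3,m=2: 3>2, acc = 11+1 = 12
n=3,m=3: not 3>3, acc = 12+1 = 13
n=3,m=4: not 3>4, acc = 13+1 = 14
n=3,m=5: not 3>5, acc = 14+1 = 15
n=4,m=0: 4>0, acc = 15+4 = 19
n=4,m=1: 4>1, acc = 19+3 = 22
n=4,m=2: 4>2, acc = 22+2 = 24
n=4,m=3: 4>3, acc = 24+1 = 25
n=4,m=4: not 4>4, acc = 25+1 = 26
n=4,m=5: not 4>5, acc = 26+1 = 27
n=4,m=6: not 4>6, acc = 27+1 = 28
n=5,m=0: 5>0, acc = 28+5 = 33
n=5,m=1: 5>1, acc = 33+4 = 37
n=5,m=2: 5>2, acc = 37+3 = 40
n=5,m=3: 5>3, acc = 40+2 = 42
n=5,m=4: 5>4, acc = 42+1 = 43
n=5,m=5: not 5>5, acc = 43+1 = 44
n=5,m=6: not 5>6, acc = 44+1 = 45
n=5,m=7: not 5>7, acc = 45+1 = 46
n=6,m=0: 6>0, acc = 46+6 = 52
n=6,m=1: 6>1, acc = 52+5 = 57
n=6,m=2: 6>2, acc = 57+4 = 61
n=6,m=3: 6>3, acc = 61+3 = 64
n=6,m=4: 6>4, acc = 64+2 = 66
n=6,m=5: 6>5, acc = 66+1 = 67
n=6,m=6: not 6>6, acc = 67+1 = 68
n=6,m=7: not 6>7, acc = 68+1 = 69
n=6,m=8: not 6>8, acc = 69+1 = 70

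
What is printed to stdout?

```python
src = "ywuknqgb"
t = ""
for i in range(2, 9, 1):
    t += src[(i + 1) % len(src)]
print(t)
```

i=2: add src[3]='k' → 'k'
i=3: add src[4]='n' → 'kn'
i=4: add src[5]='q' → 'knq'
i=5: add src[6]='g' → 'knqg'
i=6: add src[7]='b' → 'knqgb'
i=7: add src[0]='y' → 'knqgby'
i=8: add src[1]='w' → 'knqgbyw'

knqgbyw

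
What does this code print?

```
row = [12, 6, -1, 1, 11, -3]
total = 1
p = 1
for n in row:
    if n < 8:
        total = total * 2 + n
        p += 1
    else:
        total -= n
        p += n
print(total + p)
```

n=12: not <8, total = 1-12 = -11; p=13
n=6: <8, total = (-11)*2+6 = -16; p=14
n=-1: <8, total = (-16)*2+(-1) = -33; p=15
n=1: <8, total = (-33)*2+1 = -65; p=16
n=11: not <8, total = (-65)-11 = -76; p=27
n=-3: <8, total = (-76)*2+(-3) = -155; p=28
total+p = (-155)+28 = -127

-127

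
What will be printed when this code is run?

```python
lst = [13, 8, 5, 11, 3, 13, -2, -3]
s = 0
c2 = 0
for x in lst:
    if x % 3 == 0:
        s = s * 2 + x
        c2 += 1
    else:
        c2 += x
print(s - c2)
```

-47

x=13: not %3==0; c2=13
x=8: not %3==0; c2=21
x=5: not %3==0; c2=26
x=11: not %3==0; c2=37
x=3: %3==0, s = 0*2+3 = 3; c2=38
x=13: not %3==0; c2=51
x=-2: not %3==0; c2=49
x=-3: %3==0, s = 3*2+(-3) = 3; c2=50
s-c2 = 3-50 = -47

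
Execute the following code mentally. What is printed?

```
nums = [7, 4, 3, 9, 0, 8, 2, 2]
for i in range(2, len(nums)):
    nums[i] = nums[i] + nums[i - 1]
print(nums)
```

[7, 4, 7, 16, 16, 24, 26, 28]

i=2: nums[2] = 3+4 = 7 → [7, 4, 7, 9, 0, 8, 2, 2]
i=3: nums[3] = 9+7 = 16 → [7, 4, 7, 16, 0, 8, 2, 2]
i=4: nums[4] = 0+16 = 16 → [7, 4, 7, 16, 16, 8, 2, 2]
i=5: nums[5] = 8+16 = 24 → [7, 4, 7, 16, 16, 24, 2, 2]
i=6: nums[6] = 2+24 = 26 → [7, 4, 7, 16, 16, 24, 26, 2]
i=7: nums[7] = 2+26 = 28 → [7, 4, 7, 16, 16, 24, 26, 28]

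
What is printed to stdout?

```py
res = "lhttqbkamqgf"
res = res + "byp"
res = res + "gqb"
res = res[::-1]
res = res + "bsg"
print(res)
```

bqgpybfgqmakbqtthlbsg

+ 'byp' → 'lhttqbkamqgfbyp'
+ 'gqb' → 'lhttqbkamqgfbypgqb'
reverse → 'bqgpybfgqmakbqtthl'
+ 'bsg' → 'bqgpybfgqmakbqtthlbsg'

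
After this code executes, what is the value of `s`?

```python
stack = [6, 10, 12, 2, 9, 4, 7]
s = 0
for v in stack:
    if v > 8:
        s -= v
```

v=6: not >8
v=10: >8, s = 0-10 = -10
v=12: >8, s = (-10)-12 = -22
v=2: not >8
v=9: >8, s = (-22)-9 = -31
v=4: not >8
v=7: not >8

-31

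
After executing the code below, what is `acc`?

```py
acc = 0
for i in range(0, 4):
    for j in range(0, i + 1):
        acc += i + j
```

i=0,j=0: acc = 0+0 = 0
i=1,j=0: acc = 0+1 = 1
i=1,j=1: acc = 1+2 = 3
i=2,j=0: acc = 3+2 = 5
i=2,j=1: acc = 5+3 = 8
i=2,j=2: acc = 8+4 = 12
i=3,j=0: acc = 12+3 = 15
i=3,j=1: acc = 15+4 = 19
i=3,j=2: acc = 19+5 = 24
i=3,j=3: acc = 24+6 = 30

30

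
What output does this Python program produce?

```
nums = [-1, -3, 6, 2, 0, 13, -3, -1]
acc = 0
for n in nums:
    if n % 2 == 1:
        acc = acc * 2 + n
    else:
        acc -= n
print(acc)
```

n=-1: odd, acc = 0*2+(-1) = -1
n=-3: odd, acc = (-1)*2+(-3) = -5
n=6: not odd, acc = (-5)-6 = -11
n=2: not odd, acc = (-11)-2 = -13
n=0: not odd, acc = (-13)-0 = -13
n=13: odd, acc = (-13)*2+13 = -13
n=-3: odd, acc = (-13)*2+(-3) = -29
n=-1: odd, acc = (-29)*2+(-1) = -59

-59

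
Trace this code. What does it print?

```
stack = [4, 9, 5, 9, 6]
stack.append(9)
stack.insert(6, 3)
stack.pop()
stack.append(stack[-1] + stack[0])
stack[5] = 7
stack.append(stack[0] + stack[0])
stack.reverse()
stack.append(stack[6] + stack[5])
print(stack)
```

[8, 13, 7, 6, 9, 5, 9, 4, 14]

append 9 → [4, 9, 5, 9, 6, 9]
insert 3 at 6 → [4, 9, 5, 9, 6, 9, 3]
pop() removes 3 → [4, 9, 5, 9, 6, 9]
append stack[-1]+stack[0] = 9+4 = 13 → [4, 9, 5, 9, 6, 9, 13]
stack[5] = 7 → [4, 9, 5, 9, 6, 7, 13]
append stack[0]+stack[0] = 4+4 = 8 → [4, 9, 5, 9, 6, 7, 13, 8]
reverse → [8, 13, 7, 6, 9, 5, 9, 4]
append stack[6]+stack[5] = 9+5 = 14 → [8, 13, 7, 6, 9, 5, 9, 4, 14]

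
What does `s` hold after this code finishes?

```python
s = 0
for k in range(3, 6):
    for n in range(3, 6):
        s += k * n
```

144

k=3,n=3: s = 0+9 = 9
k=3,n=4: s = 9+12 = 21
k=3,n=5: s = 21+15 = 36
k=4,n=3: s = 36+12 = 48
k=4,n=4: s = 48+16 = 64
k=4,n=5: s = 64+20 = 84
k=5,n=3: s = 84+15 = 99
k=5,n=4: s = 99+20 = 119
k=5,n=5: s = 119+25 = 144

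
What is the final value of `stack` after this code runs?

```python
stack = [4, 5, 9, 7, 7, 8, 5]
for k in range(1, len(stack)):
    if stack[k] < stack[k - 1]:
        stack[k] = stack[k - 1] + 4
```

k=1: 5>=4, unchanged → [4, 5, 9, 7, 7, 8, 5]
k=2: 9>=5, unchanged → [4, 5, 9, 7, 7, 8, 5]
k=3: 7<9, stack[3] = 9+4 = 13 → [4, 5, 9, 13, 7, 8, 5]
k=4: 7<13, stack[4] = 13+4 = 17 → [4, 5, 9, 13, 17, 8, 5]
k=5: 8<17, stack[5] = 17+4 = 21 → [4, 5, 9, 13, 17, 21, 5]
k=6: 5<21, stack[6] = 21+4 = 25 → [4, 5, 9, 13, 17, 21, 25]

[4, 5, 9, 13, 17, 21, 25]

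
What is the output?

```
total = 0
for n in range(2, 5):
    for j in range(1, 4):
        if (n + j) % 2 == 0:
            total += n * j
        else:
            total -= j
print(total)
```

n=2,j=1: odd sum, total = 0-1 = -1
n=2,j=2: even sum, total = (-1)+4 = 3
n=2,j=3: odd sum, total = 3-3 = 0
n=3,j=1: even sum, total = 0+3 = 3
n=3,j=2: odd sum, total = 3-2 = 1
n=3,j=3: even sum, total = 1+9 = 10
n=4,j=1: odd sum, total = 10-1 = 9
n=4,j=2: even sum, total = 9+8 = 17
n=4,j=3: odd sum, total = 17-3 = 14

14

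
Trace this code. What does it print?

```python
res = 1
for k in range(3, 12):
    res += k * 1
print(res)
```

k=3: res = 1+3*1 = 4
k=4: res = 4+4*1 = 8
k=5: res = 8+5*1 = 13
k=6: res = 13+6*1 = 19
k=7: res = 19+7*1 = 26
k=8: res = 26+8*1 = 34
k=9: res = 34+9*1 = 43
k=10: res = 43+10*1 = 53
k=11: res = 53+11*1 = 64

64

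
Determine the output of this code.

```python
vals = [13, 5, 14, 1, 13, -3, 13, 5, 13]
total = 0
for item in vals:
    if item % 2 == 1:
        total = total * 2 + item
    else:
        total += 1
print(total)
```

item=13: odd, total = 0*2+13 = 13
item=5: odd, total = 13*2+5 = 31
item=14: not odd, total = 31+1 = 32
item=1: odd, total = 32*2+1 = 65
item=13: odd, total = 65*2+13 = 143
item=-3: odd, total = 143*2+(-3) = 283
item=13: odd, total = 283*2+13 = 579
item=5: odd, total = 579*2+5 = 1163
item=13: odd, total = 1163*2+13 = 2339

2339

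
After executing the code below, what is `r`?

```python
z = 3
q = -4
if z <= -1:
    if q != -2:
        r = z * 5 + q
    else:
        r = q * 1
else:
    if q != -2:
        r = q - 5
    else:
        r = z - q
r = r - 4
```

-13

z=3, q=-4
z <= -1 is False; q != -2 is True
→ r = q - 5 = -9
r = (-9)-4 = -13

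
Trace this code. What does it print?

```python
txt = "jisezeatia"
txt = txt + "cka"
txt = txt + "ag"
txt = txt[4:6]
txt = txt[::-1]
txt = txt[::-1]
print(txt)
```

+ 'cka' → 'jisezeatiacka'
+ 'ag' → 'jisezeatiackaag'
slice [4:6] → 'ze'
reverse → 'ez'
reverse → 'ze'

ze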